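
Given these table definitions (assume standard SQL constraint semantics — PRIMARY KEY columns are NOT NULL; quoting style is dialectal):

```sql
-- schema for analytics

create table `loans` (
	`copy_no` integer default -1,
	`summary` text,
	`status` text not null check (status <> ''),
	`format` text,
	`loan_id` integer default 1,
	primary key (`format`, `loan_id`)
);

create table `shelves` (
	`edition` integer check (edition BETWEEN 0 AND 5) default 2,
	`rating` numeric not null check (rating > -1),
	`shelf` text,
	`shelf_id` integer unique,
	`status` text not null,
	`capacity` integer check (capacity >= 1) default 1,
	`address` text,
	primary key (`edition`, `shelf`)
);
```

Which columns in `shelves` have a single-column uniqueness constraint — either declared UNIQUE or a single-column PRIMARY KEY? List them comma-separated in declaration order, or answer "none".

- edition: part of a composite PRIMARY KEY — only the tuple is unique, not this column on its own.
- rating: no UNIQUE or single-column PK constraint.
- shelf: part of a composite PRIMARY KEY — only the tuple is unique, not this column on its own.
- shelf_id: declared UNIQUE → unique.
- status: no UNIQUE or single-column PK constraint.
- capacity: no UNIQUE or single-column PK constraint.
- address: no UNIQUE or single-column PK constraint.

shelf_id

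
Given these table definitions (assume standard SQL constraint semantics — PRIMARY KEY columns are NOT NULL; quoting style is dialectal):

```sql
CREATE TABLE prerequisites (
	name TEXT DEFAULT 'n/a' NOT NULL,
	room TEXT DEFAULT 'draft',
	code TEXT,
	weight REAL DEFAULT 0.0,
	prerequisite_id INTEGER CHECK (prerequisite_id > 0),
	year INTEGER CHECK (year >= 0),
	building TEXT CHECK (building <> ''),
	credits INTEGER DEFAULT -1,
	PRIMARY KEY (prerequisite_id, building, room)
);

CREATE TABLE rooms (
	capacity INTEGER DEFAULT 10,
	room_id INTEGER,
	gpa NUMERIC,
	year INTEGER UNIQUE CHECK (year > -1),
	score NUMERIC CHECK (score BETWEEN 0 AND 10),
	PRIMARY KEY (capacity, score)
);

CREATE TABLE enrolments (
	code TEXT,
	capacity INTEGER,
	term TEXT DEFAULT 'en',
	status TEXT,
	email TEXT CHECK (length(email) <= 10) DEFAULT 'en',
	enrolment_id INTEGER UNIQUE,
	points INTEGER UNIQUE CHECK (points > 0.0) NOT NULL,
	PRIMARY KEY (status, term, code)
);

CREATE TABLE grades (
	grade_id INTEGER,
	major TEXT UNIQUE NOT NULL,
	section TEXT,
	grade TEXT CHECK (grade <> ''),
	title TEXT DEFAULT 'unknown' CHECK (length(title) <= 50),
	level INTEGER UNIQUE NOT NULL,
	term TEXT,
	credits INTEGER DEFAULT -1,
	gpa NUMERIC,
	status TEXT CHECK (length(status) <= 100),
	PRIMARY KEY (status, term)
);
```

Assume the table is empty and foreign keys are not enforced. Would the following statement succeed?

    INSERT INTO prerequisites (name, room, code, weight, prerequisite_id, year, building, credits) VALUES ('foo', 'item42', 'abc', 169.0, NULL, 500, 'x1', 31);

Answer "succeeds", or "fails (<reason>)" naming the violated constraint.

fails (NOT NULL on prerequisite_id)

prerequisite_id is explicitly set to NULL, but prerequisite_id is part of the PRIMARY KEY (implied NOT NULL).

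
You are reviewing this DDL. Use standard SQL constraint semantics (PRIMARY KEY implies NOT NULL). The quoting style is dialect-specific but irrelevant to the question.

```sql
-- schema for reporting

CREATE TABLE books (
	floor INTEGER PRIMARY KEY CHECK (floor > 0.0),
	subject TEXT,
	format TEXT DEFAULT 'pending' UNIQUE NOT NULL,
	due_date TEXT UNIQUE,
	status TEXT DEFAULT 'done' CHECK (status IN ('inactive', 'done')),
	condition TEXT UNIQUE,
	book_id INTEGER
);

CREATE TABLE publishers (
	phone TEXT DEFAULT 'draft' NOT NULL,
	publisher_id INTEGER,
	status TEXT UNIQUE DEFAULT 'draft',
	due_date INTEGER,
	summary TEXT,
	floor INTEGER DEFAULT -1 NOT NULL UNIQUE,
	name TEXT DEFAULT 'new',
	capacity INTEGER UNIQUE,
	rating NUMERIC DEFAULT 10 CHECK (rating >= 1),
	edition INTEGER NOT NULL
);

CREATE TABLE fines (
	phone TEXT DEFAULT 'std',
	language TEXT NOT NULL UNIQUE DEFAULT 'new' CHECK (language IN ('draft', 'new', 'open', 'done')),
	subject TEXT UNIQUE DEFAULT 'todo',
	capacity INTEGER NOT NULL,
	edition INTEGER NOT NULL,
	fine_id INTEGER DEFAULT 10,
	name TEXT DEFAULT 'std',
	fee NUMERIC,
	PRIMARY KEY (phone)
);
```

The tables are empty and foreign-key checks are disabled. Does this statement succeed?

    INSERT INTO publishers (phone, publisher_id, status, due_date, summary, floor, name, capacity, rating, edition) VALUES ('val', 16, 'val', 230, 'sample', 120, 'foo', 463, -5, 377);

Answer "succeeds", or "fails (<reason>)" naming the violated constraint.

The value -5 for rating violates CHECK (rating >= 1).

fails (CHECK on rating)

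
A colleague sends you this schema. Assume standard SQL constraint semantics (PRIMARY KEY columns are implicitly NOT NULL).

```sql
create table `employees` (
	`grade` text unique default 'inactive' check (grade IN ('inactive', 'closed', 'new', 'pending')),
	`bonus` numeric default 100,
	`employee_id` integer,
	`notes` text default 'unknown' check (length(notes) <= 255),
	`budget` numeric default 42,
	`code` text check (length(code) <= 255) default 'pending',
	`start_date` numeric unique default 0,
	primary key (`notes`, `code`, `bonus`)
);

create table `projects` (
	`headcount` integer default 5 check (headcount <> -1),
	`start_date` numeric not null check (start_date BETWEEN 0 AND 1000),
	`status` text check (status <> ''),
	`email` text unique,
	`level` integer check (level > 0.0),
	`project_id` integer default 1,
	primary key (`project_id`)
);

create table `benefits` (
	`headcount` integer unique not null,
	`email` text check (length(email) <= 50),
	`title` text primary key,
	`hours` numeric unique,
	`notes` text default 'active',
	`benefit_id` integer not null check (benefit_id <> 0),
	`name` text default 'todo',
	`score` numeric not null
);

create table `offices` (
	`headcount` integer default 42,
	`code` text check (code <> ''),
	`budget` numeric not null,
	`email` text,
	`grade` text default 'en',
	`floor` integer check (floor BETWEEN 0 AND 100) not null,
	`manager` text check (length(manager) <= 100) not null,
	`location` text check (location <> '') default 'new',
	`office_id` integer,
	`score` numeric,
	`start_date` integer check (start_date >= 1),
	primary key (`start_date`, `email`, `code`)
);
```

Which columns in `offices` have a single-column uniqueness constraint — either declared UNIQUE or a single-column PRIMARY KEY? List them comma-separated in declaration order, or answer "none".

none

- headcount: no UNIQUE or single-column PK constraint.
- code: part of a composite PRIMARY KEY — only the tuple is unique, not this column on its own.
- budget: no UNIQUE or single-column PK constraint.
- email: part of a composite PRIMARY KEY — only the tuple is unique, not this column on its own.
- grade: no UNIQUE or single-column PK constraint.
- floor: no UNIQUE or single-column PK constraint.
- manager: no UNIQUE or single-column PK constraint.
- location: no UNIQUE or single-column PK constraint.
- office_id: no UNIQUE or single-column PK constraint.
- score: no UNIQUE or single-column PK constraint.
- start_date: part of a composite PRIMARY KEY — only the tuple is unique, not this column on its own.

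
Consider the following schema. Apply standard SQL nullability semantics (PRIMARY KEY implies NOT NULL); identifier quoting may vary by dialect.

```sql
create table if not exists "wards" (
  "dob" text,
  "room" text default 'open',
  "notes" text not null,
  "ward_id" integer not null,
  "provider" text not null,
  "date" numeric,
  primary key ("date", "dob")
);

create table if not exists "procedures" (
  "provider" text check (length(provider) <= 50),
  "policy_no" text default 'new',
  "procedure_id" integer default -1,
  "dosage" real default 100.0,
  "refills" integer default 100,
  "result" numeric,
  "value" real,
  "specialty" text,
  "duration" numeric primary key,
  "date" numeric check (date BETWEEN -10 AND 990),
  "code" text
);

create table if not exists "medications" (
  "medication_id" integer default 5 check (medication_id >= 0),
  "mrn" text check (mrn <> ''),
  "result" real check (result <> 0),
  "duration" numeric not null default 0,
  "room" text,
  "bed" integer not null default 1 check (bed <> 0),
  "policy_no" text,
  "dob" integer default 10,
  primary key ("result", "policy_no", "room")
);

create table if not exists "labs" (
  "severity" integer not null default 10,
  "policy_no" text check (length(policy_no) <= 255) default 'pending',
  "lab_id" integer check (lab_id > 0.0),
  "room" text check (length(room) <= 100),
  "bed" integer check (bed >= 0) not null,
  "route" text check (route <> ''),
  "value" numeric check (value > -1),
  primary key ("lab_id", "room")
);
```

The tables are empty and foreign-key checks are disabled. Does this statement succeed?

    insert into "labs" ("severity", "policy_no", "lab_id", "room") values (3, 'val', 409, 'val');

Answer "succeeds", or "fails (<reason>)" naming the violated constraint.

bed is omitted from the column list and has no DEFAULT, so it would receive NULL.
But bed is declared NOT NULL.

fails (NOT NULL on bed)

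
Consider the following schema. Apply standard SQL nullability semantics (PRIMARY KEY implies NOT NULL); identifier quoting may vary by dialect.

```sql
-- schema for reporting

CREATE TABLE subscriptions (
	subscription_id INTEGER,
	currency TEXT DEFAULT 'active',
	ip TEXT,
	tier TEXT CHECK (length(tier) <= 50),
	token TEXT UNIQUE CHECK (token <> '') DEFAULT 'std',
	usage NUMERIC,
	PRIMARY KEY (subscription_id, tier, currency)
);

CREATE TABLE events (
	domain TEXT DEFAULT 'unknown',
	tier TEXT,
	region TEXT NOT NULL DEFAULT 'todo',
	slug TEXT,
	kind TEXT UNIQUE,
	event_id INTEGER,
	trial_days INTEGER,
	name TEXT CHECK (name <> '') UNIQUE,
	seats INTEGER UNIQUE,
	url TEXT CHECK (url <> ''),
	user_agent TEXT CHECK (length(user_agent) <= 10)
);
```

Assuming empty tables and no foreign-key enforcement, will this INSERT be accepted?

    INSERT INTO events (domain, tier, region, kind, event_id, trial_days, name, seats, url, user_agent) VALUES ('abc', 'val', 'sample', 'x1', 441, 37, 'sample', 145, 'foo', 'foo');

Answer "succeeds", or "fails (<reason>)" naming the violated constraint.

NOT NULL columns: region is supplied.
CHECK constraints: 'sample' satisfies (name <> ''); 'foo' satisfies (url <> ''); 'foo' satisfies (length(user_agent) <= 10).
No constraint is violated.

succeeds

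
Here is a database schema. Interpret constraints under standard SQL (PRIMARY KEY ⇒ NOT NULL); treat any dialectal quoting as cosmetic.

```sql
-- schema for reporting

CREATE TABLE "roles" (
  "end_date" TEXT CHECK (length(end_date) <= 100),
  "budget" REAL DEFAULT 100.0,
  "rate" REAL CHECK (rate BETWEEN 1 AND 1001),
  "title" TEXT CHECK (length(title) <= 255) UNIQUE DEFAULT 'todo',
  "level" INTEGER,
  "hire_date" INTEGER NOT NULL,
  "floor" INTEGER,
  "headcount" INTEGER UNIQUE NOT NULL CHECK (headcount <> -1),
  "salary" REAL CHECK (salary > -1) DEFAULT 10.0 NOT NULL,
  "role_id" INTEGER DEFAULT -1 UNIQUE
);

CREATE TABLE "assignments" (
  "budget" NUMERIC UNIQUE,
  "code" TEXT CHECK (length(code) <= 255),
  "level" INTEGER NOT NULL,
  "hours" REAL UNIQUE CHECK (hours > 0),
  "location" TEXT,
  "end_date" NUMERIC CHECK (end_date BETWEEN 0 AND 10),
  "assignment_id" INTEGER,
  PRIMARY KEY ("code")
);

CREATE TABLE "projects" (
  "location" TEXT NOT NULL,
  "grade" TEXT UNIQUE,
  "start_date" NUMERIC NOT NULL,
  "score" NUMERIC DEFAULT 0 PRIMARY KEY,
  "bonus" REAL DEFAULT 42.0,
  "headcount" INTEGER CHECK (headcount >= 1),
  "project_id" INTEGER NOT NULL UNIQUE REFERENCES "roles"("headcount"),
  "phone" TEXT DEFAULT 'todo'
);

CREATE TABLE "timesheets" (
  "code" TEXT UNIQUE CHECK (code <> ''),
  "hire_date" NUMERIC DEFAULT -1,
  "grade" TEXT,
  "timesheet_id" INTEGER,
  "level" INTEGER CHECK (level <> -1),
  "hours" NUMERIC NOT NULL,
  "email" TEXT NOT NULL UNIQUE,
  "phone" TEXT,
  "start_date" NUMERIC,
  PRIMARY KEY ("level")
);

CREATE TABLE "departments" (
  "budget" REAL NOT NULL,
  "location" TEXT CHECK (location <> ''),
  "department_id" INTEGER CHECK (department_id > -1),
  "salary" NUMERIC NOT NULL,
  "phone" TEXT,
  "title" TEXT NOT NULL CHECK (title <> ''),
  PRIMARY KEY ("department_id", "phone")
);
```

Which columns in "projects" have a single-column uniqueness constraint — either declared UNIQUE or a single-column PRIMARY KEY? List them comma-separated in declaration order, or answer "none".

grade, score, project_id

- location: no UNIQUE or single-column PK constraint.
- grade: declared UNIQUE → unique.
- start_date: no UNIQUE or single-column PK constraint.
- score: single-column PRIMARY KEY → unique.
- bonus: no UNIQUE or single-column PK constraint.
- headcount: no UNIQUE or single-column PK constraint.
- project_id: declared UNIQUE → unique.
- phone: no UNIQUE or single-column PK constraint.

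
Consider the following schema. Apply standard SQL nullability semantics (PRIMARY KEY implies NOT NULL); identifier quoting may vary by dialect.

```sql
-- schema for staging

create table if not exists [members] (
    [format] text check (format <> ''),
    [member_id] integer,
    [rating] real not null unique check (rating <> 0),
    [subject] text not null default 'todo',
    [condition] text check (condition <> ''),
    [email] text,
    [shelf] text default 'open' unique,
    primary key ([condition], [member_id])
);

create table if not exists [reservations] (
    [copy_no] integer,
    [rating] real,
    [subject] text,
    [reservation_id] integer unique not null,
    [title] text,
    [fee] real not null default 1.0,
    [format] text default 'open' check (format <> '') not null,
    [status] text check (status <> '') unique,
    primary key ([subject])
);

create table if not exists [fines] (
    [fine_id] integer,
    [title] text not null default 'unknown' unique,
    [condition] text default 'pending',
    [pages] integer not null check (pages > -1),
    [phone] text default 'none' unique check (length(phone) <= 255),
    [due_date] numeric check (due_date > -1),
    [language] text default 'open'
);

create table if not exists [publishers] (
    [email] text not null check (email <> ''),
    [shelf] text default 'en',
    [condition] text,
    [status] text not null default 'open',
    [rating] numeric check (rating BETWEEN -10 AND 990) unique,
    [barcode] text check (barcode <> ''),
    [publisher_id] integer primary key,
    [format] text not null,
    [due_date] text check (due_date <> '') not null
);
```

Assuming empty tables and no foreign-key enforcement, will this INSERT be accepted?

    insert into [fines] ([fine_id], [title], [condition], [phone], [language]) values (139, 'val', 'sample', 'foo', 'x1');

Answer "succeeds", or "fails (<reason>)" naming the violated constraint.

fails (NOT NULL on pages)

pages is omitted from the column list and has no DEFAULT, so it would receive NULL.
But pages is declared NOT NULL.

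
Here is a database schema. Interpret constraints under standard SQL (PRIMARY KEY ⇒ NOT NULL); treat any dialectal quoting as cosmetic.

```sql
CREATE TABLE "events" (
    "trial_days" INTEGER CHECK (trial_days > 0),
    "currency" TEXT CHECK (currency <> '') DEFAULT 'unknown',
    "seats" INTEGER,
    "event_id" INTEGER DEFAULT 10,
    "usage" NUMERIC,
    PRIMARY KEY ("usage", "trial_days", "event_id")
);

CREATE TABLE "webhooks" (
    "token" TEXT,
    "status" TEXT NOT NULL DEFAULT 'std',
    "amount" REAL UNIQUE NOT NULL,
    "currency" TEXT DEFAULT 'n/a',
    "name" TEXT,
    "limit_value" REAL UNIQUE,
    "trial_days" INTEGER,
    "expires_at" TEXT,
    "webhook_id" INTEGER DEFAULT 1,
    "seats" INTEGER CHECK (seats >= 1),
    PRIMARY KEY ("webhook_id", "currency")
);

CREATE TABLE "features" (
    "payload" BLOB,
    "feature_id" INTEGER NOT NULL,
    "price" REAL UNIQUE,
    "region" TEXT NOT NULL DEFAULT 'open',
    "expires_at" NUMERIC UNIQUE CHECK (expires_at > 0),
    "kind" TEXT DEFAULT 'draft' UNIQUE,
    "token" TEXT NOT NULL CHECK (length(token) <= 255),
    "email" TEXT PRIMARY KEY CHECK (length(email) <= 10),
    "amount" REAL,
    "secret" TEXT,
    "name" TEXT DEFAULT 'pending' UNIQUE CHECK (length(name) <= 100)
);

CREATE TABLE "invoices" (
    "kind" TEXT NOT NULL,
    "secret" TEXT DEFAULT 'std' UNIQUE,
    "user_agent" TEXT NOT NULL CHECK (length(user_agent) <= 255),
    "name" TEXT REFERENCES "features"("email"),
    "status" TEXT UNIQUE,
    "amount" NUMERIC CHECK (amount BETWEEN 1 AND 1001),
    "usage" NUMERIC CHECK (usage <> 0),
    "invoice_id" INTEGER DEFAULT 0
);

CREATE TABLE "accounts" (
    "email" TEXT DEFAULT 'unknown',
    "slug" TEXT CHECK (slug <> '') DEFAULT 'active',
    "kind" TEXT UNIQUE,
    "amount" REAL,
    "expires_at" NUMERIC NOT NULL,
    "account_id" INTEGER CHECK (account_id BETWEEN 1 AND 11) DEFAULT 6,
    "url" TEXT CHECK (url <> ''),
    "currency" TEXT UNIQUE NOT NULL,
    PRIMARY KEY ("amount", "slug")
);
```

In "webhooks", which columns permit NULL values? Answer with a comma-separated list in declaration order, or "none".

token, name, limit_value, trial_days, expires_at, seats

- token: no NOT NULL constraint applies → nullable.
- status: declared NOT NULL → not nullable.
- amount: declared NOT NULL → not nullable.
- currency: part of the PRIMARY KEY, which implies NOT NULL → not nullable.
- name: no NOT NULL constraint applies → nullable.
- limit_value: UNIQUE does not imply NOT NULL → nullable.
- trial_days: no NOT NULL constraint applies → nullable.
- expires_at: no NOT NULL constraint applies → nullable.
- webhook_id: part of the PRIMARY KEY, which implies NOT NULL → not nullable.
- seats: CHECK does not forbid NULL (a CHECK constraint passes when its expression is NULL) → nullable.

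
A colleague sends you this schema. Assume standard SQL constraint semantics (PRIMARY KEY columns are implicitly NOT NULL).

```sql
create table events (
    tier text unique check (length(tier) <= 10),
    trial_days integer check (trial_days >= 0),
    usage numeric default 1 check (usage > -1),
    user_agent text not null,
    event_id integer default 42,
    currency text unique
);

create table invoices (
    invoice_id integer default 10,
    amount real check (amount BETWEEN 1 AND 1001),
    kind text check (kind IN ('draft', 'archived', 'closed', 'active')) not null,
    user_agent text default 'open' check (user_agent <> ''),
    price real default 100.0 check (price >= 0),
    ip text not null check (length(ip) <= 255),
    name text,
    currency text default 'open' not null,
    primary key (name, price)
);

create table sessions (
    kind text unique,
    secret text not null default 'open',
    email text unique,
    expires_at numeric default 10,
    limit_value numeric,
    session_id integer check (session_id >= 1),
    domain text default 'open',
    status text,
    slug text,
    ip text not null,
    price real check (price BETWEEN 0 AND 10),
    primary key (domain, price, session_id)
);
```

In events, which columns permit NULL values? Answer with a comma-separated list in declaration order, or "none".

- tier: CHECK does not forbid NULL (a CHECK constraint passes when its expression is NULL) → nullable.
- trial_days: CHECK does not forbid NULL (a CHECK constraint passes when its expression is NULL) → nullable.
- usage: CHECK does not forbid NULL (a CHECK constraint passes when its expression is NULL) → nullable.
- user_agent: declared NOT NULL → not nullable.
- event_id: DEFAULT only fills an omitted column; an explicit NULL is still allowed → nullable.
- currency: UNIQUE does not imply NOT NULL → nullable.

tier, trial_days, usage, event_id, currency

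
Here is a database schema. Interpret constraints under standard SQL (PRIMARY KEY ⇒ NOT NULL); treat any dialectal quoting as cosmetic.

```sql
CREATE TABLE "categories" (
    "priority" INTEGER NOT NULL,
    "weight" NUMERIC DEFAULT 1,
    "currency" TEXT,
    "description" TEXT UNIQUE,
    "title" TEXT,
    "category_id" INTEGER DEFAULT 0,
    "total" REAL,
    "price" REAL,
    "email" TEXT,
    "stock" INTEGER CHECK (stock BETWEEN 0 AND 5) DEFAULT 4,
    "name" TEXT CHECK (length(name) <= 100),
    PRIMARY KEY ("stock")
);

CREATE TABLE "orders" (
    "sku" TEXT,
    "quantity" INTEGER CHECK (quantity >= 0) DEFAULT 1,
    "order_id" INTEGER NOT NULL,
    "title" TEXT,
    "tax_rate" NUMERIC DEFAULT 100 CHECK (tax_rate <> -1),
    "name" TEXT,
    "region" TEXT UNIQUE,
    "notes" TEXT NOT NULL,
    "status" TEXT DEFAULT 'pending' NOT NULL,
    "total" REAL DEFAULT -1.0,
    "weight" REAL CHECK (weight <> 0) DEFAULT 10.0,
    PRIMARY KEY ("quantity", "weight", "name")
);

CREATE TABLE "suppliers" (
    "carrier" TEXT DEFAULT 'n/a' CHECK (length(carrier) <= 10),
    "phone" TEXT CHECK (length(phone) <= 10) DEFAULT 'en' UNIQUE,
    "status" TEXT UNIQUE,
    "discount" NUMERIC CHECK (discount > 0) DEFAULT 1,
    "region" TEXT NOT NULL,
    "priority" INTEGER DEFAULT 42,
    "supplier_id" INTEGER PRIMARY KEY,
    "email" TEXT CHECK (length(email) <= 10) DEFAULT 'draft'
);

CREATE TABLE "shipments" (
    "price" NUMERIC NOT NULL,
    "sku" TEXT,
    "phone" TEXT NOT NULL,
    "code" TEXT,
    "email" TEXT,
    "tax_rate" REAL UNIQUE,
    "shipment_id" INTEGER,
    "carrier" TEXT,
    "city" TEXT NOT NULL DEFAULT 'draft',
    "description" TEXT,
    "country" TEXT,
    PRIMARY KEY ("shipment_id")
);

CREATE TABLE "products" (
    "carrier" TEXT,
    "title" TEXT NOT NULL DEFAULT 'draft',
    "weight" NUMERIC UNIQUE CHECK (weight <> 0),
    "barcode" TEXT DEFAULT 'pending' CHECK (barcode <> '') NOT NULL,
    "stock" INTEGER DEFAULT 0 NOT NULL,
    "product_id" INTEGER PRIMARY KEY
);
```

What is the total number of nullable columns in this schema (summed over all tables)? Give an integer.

29

categories: 9 nullable (weight, currency, description, title, category_id, total, price, email, name — PK (stock) and explicit NOT NULL columns excluded).
orders: 5 nullable (sku, title, tax_rate, region, total — PK (quantity, weight, name) and explicit NOT NULL columns excluded).
suppliers: 6 nullable (carrier, phone, status, discount, priority, email — PK (supplier_id) and explicit NOT NULL columns excluded).
shipments: 7 nullable (sku, code, email, tax_rate, carrier, description, country — PK (shipment_id) and explicit NOT NULL columns excluded).
products: 2 nullable (carrier, weight — PK (product_id) and explicit NOT NULL columns excluded).
Total: 9 + 5 + 6 + 7 + 2 = 29.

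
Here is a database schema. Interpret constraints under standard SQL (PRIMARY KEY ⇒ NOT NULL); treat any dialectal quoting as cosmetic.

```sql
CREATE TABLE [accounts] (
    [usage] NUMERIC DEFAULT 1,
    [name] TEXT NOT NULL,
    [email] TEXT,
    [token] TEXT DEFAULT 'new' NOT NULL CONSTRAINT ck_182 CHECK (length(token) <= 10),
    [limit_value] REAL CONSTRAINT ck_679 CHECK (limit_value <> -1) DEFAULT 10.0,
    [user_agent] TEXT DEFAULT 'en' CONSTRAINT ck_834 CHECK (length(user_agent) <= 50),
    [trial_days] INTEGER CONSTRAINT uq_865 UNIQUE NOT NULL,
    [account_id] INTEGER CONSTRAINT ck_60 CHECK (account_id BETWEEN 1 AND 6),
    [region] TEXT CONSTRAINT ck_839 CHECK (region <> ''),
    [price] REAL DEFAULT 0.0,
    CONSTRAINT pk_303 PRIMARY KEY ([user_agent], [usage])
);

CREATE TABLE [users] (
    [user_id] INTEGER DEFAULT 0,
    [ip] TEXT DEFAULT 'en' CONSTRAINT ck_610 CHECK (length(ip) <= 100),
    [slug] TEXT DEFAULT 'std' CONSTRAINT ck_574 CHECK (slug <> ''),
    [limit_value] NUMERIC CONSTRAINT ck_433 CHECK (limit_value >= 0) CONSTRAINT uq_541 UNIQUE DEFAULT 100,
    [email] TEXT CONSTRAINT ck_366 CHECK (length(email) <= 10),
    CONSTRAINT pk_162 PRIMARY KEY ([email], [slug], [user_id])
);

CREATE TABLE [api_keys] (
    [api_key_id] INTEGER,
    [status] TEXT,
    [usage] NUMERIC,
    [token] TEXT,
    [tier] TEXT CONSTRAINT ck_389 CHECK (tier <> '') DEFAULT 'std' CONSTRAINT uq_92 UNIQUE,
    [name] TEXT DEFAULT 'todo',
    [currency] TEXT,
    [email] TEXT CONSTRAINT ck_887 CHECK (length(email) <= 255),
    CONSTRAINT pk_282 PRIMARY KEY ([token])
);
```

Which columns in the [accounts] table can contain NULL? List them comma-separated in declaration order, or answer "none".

- usage: part of the PRIMARY KEY, which implies NOT NULL → not nullable.
- name: declared NOT NULL → not nullable.
- email: no NOT NULL constraint applies → nullable.
- token: declared NOT NULL → not nullable.
- limit_value: CHECK does not forbid NULL (a CHECK constraint passes when its expression is NULL) → nullable.
- user_agent: part of the PRIMARY KEY, which implies NOT NULL → not nullable.
- trial_days: declared NOT NULL → not nullable.
- account_id: CHECK does not forbid NULL (a CHECK constraint passes when its expression is NULL) → nullable.
- region: CHECK does not forbid NULL (a CHECK constraint passes when its expression is NULL) → nullable.
- price: DEFAULT only fills an omitted column; an explicit NULL is still allowed → nullable.

email, limit_value, account_id, region, price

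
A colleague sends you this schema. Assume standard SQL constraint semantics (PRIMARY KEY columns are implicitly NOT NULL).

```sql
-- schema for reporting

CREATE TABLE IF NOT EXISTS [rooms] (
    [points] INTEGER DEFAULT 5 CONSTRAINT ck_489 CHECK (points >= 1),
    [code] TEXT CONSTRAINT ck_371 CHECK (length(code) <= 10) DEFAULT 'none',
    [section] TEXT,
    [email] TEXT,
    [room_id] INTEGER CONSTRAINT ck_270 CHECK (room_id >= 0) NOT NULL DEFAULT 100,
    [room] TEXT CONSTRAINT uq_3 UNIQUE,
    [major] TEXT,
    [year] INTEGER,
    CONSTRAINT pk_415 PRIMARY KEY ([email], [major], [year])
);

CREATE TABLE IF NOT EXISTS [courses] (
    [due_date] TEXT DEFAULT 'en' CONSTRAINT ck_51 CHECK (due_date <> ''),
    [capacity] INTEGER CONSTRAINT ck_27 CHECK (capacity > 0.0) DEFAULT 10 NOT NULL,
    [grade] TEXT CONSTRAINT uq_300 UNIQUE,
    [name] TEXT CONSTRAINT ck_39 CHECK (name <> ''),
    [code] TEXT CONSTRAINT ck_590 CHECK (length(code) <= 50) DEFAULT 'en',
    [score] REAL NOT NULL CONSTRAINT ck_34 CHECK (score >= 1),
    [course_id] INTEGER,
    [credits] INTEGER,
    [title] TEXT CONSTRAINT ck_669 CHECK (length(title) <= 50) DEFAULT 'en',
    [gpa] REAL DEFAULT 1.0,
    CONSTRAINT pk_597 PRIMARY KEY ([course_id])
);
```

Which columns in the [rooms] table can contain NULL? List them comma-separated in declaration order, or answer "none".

points, code, section, room

- points: CHECK does not forbid NULL (a CHECK constraint passes when its expression is NULL) → nullable.
- code: CHECK does not forbid NULL (a CHECK constraint passes when its expression is NULL) → nullable.
- section: no NOT NULL constraint applies → nullable.
- email: part of the PRIMARY KEY, which implies NOT NULL → not nullable.
- room_id: declared NOT NULL → not nullable.
- room: UNIQUE does not imply NOT NULL → nullable.
- major: part of the PRIMARY KEY, which implies NOT NULL → not nullable.
- year: part of the PRIMARY KEY, which implies NOT NULL → not nullable.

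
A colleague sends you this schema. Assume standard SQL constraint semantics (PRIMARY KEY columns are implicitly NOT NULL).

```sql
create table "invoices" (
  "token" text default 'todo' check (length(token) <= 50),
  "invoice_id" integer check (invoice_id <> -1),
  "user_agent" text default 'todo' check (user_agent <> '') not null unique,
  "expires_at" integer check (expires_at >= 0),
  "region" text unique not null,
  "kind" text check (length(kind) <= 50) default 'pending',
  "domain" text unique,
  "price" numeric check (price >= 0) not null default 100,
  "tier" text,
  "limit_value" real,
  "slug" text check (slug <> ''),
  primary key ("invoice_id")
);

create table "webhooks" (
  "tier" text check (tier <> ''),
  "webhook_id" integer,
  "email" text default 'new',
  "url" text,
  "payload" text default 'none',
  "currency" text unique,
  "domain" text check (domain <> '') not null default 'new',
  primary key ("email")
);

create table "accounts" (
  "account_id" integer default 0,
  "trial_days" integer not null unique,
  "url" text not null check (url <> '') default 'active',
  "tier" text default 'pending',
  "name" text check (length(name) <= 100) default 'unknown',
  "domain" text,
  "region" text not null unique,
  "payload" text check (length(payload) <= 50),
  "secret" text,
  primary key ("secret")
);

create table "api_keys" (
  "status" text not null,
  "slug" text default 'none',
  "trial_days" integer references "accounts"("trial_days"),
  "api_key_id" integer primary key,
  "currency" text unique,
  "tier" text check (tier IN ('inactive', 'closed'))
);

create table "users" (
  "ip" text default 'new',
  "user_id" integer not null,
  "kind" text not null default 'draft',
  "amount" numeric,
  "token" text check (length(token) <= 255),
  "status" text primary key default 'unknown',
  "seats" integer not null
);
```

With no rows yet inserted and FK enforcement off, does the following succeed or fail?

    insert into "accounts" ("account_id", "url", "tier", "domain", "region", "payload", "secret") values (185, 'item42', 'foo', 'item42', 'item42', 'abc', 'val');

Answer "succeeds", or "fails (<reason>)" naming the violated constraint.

trial_days is omitted from the column list and has no DEFAULT, so it would receive NULL.
But trial_days is declared NOT NULL.

fails (NOT NULL on trial_days)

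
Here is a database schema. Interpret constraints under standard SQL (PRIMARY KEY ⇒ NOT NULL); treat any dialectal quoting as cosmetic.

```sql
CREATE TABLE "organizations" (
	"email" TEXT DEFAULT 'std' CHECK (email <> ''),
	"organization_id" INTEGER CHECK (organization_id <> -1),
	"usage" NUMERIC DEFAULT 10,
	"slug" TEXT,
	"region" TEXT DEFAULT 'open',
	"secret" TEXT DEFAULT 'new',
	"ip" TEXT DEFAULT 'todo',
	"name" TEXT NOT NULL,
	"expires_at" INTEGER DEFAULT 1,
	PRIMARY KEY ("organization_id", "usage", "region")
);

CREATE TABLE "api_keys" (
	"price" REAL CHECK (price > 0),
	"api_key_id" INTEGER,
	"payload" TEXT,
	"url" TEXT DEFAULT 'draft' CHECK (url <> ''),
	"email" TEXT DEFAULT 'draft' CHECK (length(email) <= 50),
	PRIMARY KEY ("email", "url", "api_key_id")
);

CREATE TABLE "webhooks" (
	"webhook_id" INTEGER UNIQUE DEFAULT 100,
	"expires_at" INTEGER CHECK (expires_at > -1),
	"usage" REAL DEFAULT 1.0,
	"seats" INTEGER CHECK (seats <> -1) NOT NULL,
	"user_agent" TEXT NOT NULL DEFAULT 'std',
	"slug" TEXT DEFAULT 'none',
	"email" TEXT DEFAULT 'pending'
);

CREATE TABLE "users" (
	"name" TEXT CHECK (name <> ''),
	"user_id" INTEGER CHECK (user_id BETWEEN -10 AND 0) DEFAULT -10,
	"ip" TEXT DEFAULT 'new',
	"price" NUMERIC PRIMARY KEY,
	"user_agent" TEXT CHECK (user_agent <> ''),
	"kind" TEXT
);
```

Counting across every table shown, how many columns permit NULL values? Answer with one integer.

organizations: 5 nullable (email, slug, secret, ip, expires_at — PK (organization_id, usage, region) and explicit NOT NULL columns excluded).
api_keys: 2 nullable (price, payload — PK (email, url, api_key_id) and explicit NOT NULL columns excluded).
webhooks: 5 nullable (webhook_id, expires_at, usage, slug, email — PK none and explicit NOT NULL columns excluded).
users: 5 nullable (name, user_id, ip, user_agent, kind — PK (price) and explicit NOT NULL columns excluded).
Total: 5 + 2 + 5 + 5 = 17.

17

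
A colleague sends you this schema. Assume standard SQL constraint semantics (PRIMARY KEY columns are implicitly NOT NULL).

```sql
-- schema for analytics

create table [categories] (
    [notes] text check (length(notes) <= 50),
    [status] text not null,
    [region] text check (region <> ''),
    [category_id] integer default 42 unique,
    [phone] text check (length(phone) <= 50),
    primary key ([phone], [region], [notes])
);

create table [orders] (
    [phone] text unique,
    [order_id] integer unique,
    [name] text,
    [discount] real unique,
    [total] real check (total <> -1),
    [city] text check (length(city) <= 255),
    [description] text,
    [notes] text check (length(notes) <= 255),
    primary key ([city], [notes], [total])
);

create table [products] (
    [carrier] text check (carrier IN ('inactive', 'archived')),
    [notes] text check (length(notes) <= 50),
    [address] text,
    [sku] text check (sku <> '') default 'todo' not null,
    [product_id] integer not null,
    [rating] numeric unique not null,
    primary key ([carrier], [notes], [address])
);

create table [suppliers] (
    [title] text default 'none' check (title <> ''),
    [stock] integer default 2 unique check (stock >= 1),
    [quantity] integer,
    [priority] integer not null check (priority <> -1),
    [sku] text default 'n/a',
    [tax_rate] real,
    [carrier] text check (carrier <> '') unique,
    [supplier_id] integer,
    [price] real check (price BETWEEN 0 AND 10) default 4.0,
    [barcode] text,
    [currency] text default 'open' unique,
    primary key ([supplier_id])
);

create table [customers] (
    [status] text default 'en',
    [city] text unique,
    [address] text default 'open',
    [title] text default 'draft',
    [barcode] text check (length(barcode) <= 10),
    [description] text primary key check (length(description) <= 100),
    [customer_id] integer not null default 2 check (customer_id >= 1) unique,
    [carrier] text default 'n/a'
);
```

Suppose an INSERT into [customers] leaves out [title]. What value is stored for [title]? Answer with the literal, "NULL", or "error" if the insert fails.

title has an explicit DEFAULT 'draft'.
When the column is omitted from an INSERT, that default is used.

'draft'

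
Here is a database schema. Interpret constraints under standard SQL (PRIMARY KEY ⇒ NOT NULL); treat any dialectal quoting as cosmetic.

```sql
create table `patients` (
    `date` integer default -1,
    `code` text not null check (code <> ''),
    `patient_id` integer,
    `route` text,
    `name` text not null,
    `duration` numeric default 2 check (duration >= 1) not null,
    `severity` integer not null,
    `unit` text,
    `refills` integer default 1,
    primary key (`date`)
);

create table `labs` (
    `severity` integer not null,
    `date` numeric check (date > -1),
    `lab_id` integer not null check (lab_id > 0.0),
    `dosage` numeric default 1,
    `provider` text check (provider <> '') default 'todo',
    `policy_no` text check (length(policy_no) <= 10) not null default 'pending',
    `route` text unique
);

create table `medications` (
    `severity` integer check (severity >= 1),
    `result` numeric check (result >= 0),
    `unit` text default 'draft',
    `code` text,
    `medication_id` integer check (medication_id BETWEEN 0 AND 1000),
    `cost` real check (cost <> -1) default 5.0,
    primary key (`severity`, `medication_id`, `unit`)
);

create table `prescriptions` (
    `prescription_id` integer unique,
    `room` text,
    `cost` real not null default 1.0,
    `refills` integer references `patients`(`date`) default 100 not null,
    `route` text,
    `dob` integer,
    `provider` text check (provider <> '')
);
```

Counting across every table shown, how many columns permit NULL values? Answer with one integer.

16

patients: 4 nullable (patient_id, route, unit, refills — PK (date) and explicit NOT NULL columns excluded).
labs: 4 nullable (date, dosage, provider, route — PK none and explicit NOT NULL columns excluded).
medications: 3 nullable (result, code, cost — PK (severity, medication_id, unit) and explicit NOT NULL columns excluded).
prescriptions: 5 nullable (prescription_id, room, route, dob, provider — PK none and explicit NOT NULL columns excluded).
Total: 4 + 4 + 3 + 5 = 16.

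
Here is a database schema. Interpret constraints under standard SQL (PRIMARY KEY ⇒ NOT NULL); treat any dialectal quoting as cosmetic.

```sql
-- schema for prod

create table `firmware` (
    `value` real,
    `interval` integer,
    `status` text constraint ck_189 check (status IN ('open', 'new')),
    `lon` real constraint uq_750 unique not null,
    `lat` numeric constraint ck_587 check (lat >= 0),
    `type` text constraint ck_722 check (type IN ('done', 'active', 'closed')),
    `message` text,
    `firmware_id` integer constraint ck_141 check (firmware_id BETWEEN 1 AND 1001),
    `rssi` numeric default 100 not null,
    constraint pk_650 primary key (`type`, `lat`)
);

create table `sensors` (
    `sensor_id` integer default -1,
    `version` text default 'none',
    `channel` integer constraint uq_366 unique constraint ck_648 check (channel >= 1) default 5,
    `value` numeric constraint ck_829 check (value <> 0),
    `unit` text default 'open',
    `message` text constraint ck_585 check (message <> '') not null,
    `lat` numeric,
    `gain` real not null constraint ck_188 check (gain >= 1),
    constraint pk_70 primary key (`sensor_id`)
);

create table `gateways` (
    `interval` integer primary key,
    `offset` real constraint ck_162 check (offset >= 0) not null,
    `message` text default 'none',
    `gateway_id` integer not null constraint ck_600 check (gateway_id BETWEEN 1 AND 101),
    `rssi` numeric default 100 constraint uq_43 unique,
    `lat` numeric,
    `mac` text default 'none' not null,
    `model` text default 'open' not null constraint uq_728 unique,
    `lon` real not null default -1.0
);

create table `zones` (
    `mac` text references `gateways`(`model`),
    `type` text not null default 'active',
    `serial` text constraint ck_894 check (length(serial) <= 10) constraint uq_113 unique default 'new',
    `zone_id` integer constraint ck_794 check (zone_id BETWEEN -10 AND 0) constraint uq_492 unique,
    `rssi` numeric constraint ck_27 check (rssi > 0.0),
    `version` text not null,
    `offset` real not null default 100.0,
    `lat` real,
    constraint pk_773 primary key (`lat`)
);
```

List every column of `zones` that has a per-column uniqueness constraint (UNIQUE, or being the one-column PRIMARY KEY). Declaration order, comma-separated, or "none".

- mac: no UNIQUE or single-column PK constraint.
- type: no UNIQUE or single-column PK constraint.
- serial: declared UNIQUE → unique.
- zone_id: declared UNIQUE → unique.
- rssi: no UNIQUE or single-column PK constraint.
- version: no UNIQUE or single-column PK constraint.
- offset: no UNIQUE or single-column PK constraint.
- lat: single-column PRIMARY KEY → unique.

serial, zone_id, lat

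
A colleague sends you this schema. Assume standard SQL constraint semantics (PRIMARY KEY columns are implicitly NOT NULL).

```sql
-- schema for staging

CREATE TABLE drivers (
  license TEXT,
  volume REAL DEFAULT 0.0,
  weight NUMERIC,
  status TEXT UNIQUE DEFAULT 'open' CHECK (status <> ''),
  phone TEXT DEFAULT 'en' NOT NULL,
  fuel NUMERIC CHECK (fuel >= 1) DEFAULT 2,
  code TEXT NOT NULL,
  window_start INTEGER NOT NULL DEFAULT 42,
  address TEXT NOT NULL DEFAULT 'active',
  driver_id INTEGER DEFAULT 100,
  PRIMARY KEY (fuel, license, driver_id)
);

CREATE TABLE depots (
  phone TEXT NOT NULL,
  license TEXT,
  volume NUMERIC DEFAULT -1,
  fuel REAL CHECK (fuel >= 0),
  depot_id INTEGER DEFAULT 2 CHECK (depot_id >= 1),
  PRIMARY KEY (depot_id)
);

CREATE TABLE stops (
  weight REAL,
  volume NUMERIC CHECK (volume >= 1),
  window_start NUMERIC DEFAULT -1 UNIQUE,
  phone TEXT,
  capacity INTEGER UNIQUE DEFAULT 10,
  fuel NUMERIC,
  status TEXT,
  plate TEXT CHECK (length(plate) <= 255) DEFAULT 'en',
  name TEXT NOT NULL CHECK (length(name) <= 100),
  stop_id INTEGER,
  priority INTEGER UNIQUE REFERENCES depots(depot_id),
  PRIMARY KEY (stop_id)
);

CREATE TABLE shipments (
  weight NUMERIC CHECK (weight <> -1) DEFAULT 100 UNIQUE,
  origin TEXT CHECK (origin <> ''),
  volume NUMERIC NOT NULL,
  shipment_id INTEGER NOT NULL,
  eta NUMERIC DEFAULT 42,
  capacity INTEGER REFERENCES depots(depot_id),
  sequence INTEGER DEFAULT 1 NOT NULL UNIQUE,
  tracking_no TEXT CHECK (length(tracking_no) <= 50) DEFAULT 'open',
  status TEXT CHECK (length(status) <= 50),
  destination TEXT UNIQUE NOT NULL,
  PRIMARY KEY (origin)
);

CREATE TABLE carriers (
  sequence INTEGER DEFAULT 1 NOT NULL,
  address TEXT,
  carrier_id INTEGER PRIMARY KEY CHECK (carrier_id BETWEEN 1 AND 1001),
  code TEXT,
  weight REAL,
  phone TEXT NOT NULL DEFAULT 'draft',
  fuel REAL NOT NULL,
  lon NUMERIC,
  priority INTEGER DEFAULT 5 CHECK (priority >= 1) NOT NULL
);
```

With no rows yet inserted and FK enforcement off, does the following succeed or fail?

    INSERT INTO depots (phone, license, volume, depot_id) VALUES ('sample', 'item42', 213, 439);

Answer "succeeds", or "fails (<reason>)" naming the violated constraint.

NOT NULL columns: depot_id is supplied; phone is supplied.
CHECK constraints: 439 satisfies (depot_id >= 1).
No constraint is violated.

succeeds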